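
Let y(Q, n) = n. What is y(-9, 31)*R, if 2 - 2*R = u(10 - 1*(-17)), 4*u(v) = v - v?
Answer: 31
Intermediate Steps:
u(v) = 0 (u(v) = (v - v)/4 = (¼)*0 = 0)
R = 1 (R = 1 - ½*0 = 1 + 0 = 1)
y(-9, 31)*R = 31*1 = 31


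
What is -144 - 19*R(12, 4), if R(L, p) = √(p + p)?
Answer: -144 - 38*√2 ≈ -197.74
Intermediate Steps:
R(L, p) = √2*√p (R(L, p) = √(2*p) = √2*√p)
-144 - 19*R(12, 4) = -144 - 19*√2*√4 = -144 - 19*√2*2 = -144 - 38*√2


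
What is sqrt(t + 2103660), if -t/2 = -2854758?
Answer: 2*sqrt(1953294) ≈ 2795.2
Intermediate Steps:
t = 5709516 (t = -2*(-2854758) = 5709516)
sqrt(t + 2103660) = sqrt(5709516 + 2103660) = sqrt(7813176) = 2*sqrt(1953294)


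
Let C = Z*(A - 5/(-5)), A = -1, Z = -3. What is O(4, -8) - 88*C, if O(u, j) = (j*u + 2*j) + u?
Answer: -44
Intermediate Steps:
C = 0 (C = -3*(-1 - 5/(-5)) = -3*(-1 - 5*(-⅕)) = -3*(-1 + 1) = -3*0 = 0)
O(u, j) = u + 2*j + j*u (O(u, j) = (2*j + j*u) + u = u + 2*j + j*u)
O(4, -8) - 88*C = (4 + 2*(-8) - 8*4) - 88*0 = (4 - 16 - 32) + 0 = -44 + 0 = -44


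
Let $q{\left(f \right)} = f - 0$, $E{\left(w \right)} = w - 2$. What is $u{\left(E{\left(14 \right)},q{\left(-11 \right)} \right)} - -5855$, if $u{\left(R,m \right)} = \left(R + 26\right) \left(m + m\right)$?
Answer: $5019$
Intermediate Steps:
$E{\left(w \right)} = -2 + w$ ($E{\left(w \right)} = w - 2 = -2 + w$)
$q{\left(f \right)} = f$ ($q{\left(f \right)} = f + 0 = f$)
$u{\left(R,m \right)} = 2 m \left(26 + R\right)$ ($u{\left(R,m \right)} = \left(26 + R\right) 2 m = 2 m \left(26 + R\right)$)
$u{\left(E{\left(14 \right)},q{\left(-11 \right)} \right)} - -5855 = 2 \left(-11\right) \left(26 + \left(-2 + 14\right)\right) - -5855 = 2 \left(-11\right) \left(26 + 12\right) + 5855 = 2 \left(-11\right) 38 + 5855 = -836 + 5855 = 5019$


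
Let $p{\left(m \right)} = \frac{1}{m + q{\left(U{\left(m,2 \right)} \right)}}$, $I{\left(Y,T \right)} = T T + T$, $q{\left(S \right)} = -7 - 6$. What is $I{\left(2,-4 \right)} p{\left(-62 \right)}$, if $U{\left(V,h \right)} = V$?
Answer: $- \frac{4}{25} \approx -0.16$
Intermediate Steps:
$q{\left(S \right)} = -13$ ($q{\left(S \right)} = -7 - 6 = -13$)
$I{\left(Y,T \right)} = T + T^{2}$ ($I{\left(Y,T \right)} = T^{2} + T = T + T^{2}$)
$p{\left(m \right)} = \frac{1}{-13 + m}$ ($p{\left(m \right)} = \frac{1}{m - 13} = \frac{1}{-13 + m}$)
$I{\left(2,-4 \right)} p{\left(-62 \right)} = \frac{\left(-4\right) \left(1 - 4\right)}{-13 - 62} = \frac{\left(-4\right) \left(-3\right)}{-75} = 12 \left(- \frac{1}{75}\right) = - \frac{4}{25}$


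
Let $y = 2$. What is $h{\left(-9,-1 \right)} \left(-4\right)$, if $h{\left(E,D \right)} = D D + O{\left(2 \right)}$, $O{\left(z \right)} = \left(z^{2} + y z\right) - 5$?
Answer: $-16$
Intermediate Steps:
$O{\left(z \right)} = -5 + z^{2} + 2 z$ ($O{\left(z \right)} = \left(z^{2} + 2 z\right) - 5 = -5 + z^{2} + 2 z$)
$h{\left(E,D \right)} = 3 + D^{2}$ ($h{\left(E,D \right)} = D D + \left(-5 + 2^{2} + 2 \cdot 2\right) = D^{2} + \left(-5 + 4 + 4\right) = D^{2} + 3 = 3 + D^{2}$)
$h{\left(-9,-1 \right)} \left(-4\right) = \left(3 + \left(-1\right)^{2}\right) \left(-4\right) = \left(3 + 1\right) \left(-4\right) = 4 \left(-4\right) = -16$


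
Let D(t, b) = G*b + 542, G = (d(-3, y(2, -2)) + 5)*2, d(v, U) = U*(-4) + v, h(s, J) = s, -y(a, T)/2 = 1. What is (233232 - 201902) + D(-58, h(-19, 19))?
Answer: 31492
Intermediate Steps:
y(a, T) = -2 (y(a, T) = -2*1 = -2)
d(v, U) = v - 4*U (d(v, U) = -4*U + v = v - 4*U)
G = 20 (G = ((-3 - 4*(-2)) + 5)*2 = ((-3 + 8) + 5)*2 = (5 + 5)*2 = 10*2 = 20)
D(t, b) = 542 + 20*b (D(t, b) = 20*b + 542 = 542 + 20*b)
(233232 - 201902) + D(-58, h(-19, 19)) = (233232 - 201902) + (542 + 20*(-19)) = 31330 + (542 - 380) = 31330 + 162 = 31492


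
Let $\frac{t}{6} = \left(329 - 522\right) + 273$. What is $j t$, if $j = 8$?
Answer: $3840$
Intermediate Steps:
$t = 480$ ($t = 6 \left(\left(329 - 522\right) + 273\right) = 6 \left(-193 + 273\right) = 6 \cdot 80 = 480$)
$j t = 8 \cdot 480 = 3840$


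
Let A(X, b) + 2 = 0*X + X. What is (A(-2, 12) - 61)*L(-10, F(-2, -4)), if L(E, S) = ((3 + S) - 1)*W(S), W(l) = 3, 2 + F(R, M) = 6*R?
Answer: 2340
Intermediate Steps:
F(R, M) = -2 + 6*R
A(X, b) = -2 + X (A(X, b) = -2 + (0*X + X) = -2 + (0 + X) = -2 + X)
L(E, S) = 6 + 3*S (L(E, S) = ((3 + S) - 1)*3 = (2 + S)*3 = 6 + 3*S)
(A(-2, 12) - 61)*L(-10, F(-2, -4)) = ((-2 - 2) - 61)*(6 + 3*(-2 + 6*(-2))) = (-4 - 61)*(6 + 3*(-2 - 12)) = -65*(6 + 3*(-14)) = -65*(6 - 42) = -65*(-36) = 2340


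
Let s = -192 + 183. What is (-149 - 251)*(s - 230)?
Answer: 95600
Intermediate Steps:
s = -9
(-149 - 251)*(s - 230) = (-149 - 251)*(-9 - 230) = -400*(-239) = 95600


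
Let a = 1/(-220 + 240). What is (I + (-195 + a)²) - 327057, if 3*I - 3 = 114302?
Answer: -301139797/1200 ≈ -2.5095e+5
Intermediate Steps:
a = 1/20 ≈ 0.050000
I = 114305/3 (I = 1 + (⅓)*114302 = 1 + 114302/3 = 114305/3 ≈ 38102.)
(I + (-195 + a)²) - 327057 = (114305/3 + (-195 + 1/20)²) - 327057 = (114305/3 + (-3899/20)²) - 327057 = (114305/3 + 15202201/400) - 327057 = 91328603/1200 - 327057 = -301139797/1200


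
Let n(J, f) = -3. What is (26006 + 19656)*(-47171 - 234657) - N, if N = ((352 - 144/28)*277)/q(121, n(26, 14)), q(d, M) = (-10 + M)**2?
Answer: -15223826723444/1183 ≈ -1.2869e+10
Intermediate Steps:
N = 672556/1183 (N = ((352 - 144/28)*277)/((-10 - 3)**2) = ((352 - 144*1/28)*277)/((-13)**2) = ((352 - 36/7)*277)/169 = ((2428/7)*277)*(1/169) = (672556/7)*(1/169) = 672556/1183 ≈ 568.52)
(26006 + 19656)*(-47171 - 234657) - N = (26006 + 19656)*(-47171 - 234657) - 1*672556/1183 = 45662*(-281828) - 672556/1183 = -12868830136 - 672556/1183 = -15223826723444/1183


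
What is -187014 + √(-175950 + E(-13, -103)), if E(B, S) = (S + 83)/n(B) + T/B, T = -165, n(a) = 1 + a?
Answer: -187014 + I*√267598110/39 ≈ -1.8701e+5 + 419.45*I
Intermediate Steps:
E(B, S) = -165/B + (83 + S)/(1 + B) (E(B, S) = (S + 83)/(1 + B) - 165/B = (83 + S)/(1 + B) - 165/B = -165/B + (83 + S)/(1 + B))
-187014 + √(-175950 + E(-13, -103)) = -187014 + √(-175950 + (-165 - 82*(-13) - 13*(-103))/((-13)*(1 - 13))) = -187014 + √(-175950 - 1/13*(-165 + 1066 + 1339)/(-12)) = -187014 + √(-175950 - 1/13*(-1/12)*2240) = -187014 + √(-175950 + 560/39) = -187014 + √(-6861490/39) = -187014 + I*√267598110/39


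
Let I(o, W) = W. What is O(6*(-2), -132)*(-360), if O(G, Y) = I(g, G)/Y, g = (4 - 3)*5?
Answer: -360/11 ≈ -32.727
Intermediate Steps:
g = 5 (g = 1*5 = 5)
O(G, Y) = G/Y
O(6*(-2), -132)*(-360) = ((6*(-2))/(-132))*(-360) = -12*(-1/132)*(-360) = (1/11)*(-360) = -360/11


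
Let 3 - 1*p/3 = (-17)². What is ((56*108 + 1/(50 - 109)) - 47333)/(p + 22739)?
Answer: -2435816/1290979 ≈ -1.8868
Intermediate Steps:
p = -858 (p = 9 - 3*(-17)² = 9 - 3*289 = 9 - 867 = -858)
((56*108 + 1/(50 - 109)) - 47333)/(p + 22739) = ((56*108 + 1/(50 - 109)) - 47333)/(-858 + 22739) = ((6048 + 1/(-59)) - 47333)/21881 = ((6048 - 1/59) - 47333)*(1/21881) = (356831/59 - 47333)*(1/21881) = -2435816/59*1/21881 = -2435816/1290979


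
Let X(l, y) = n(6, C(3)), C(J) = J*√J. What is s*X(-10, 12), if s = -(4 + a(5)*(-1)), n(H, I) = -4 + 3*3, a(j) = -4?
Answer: -40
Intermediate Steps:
C(J) = J^(3/2)
n(H, I) = 5 (n(H, I) = -4 + 9 = 5)
X(l, y) = 5
s = -8 (s = -(4 - 4*(-1)) = -(4 + 4) = -1*8 = -8)
s*X(-10, 12) = -8*5 = -40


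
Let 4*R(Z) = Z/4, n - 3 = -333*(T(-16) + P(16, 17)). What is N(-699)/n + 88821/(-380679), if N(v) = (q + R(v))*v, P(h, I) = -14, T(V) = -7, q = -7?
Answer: 22873385575/4734631616 ≈ 4.8311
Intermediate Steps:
n = 6996 (n = 3 - 333*(-7 - 14) = 3 - 333*(-21) = 3 + 6993 = 6996)
R(Z) = Z/16 (R(Z) = (Z/4)/4 = Z/16)
N(v) = v*(-7 + v/16) (N(v) = (-7 + v/16)*v = v*(-7 + v/16))
N(-699)/n + 88821/(-380679) = ((1/16)*(-699)*(-112 - 699))/6996 + 88821/(-380679) = ((1/16)*(-699)*(-811))*(1/6996) + 88821*(-1/380679) = (566889/16)*(1/6996) - 29607/126893 = 188963/37312 - 29607/126893 = 22873385575/4734631616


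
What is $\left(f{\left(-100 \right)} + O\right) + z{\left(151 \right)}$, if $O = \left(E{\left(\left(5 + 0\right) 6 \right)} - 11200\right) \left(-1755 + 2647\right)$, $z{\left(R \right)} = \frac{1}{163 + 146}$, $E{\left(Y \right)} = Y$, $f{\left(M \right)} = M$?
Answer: $- \frac{3078795659}{309} \approx -9.9637 \cdot 10^{6}$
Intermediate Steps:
$z{\left(R \right)} = \frac{1}{309}$
$O = -9963640$ ($O = \left(\left(5 + 0\right) 6 - 11200\right) \left(-1755 + 2647\right) = \left(5 \cdot 6 - 11200\right) 892 = \left(30 - 11200\right) 892 = \left(-11170\right) 892 = -9963640$)
$\left(f{\left(-100 \right)} + O\right) + z{\left(151 \right)} = \left(-100 - 9963640\right) + \frac{1}{309} = -9963740 + \frac{1}{309} = - \frac{3078795659}{309}$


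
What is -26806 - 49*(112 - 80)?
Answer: -28374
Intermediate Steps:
-26806 - 49*(112 - 80) = -26806 - 49*32 = -26806 - 1568 = -28374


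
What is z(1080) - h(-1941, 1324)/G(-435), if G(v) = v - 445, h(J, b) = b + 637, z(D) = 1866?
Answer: 1644041/880 ≈ 1868.2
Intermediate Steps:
h(J, b) = 637 + b
G(v) = -445 + v
z(1080) - h(-1941, 1324)/G(-435) = 1866 - (637 + 1324)/(-445 - 435) = 1866 - 1961/(-880) = 1866 - 1961*(-1)/880 = 1866 - 1*(-1961/880) = 1866 + 1961/880 = 1644041/880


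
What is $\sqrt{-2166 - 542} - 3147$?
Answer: $-3147 + 2 i \sqrt{677} \approx -3147.0 + 52.038 i$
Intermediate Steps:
$\sqrt{-2166 - 542} - 3147 = \sqrt{-2708} - 3147 = 2 i \sqrt{677} - 3147 = -3147 + 2 i \sqrt{677}$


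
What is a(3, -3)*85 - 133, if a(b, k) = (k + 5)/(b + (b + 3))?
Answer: -1027/9 ≈ -114.11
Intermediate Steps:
a(b, k) = (5 + k)/(3 + 2*b) (a(b, k) = (5 + k)/(b + (3 + b)) = (5 + k)/(3 + 2*b))
a(3, -3)*85 - 133 = ((5 - 3)/(3 + 2*3))*85 - 133 = (2/(3 + 6))*85 - 133 = (2/9)*85 - 133 = 170/9 - 133 = -1027/9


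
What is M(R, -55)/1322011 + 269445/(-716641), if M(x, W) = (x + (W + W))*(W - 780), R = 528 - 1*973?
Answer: -24099898470/947407285051 ≈ -0.025438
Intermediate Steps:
R = -445 (R = 528 - 973 = -445)
M(x, W) = (-780 + W)*(x + 2*W) (M(x, W) = (x + 2*W)*(-780 + W) = (-780 + W)*(x + 2*W))
M(R, -55)/1322011 + 269445/(-716641) = (-1560*(-55) - 780*(-445) + 2*(-55)² - 55*(-445))/1322011 + 269445/(-716641) = (85800 + 347100 + 2*3025 + 24475)*(1/1322011) + 269445*(-1/716641) = (85800 + 347100 + 6050 + 24475)*(1/1322011) - 269445/716641 = 463425*(1/1322011) - 269445/716641 = 463425/1322011 - 269445/716641 = -24099898470/947407285051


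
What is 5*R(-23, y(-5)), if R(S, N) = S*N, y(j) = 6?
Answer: -690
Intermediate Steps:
R(S, N) = N*S
5*R(-23, y(-5)) = 5*(6*(-23)) = 5*(-138) = -690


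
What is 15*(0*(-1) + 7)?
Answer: 105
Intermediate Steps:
15*(0*(-1) + 7) = 15*(0 + 7) = 15*7 = 105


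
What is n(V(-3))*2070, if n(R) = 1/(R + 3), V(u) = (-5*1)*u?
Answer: 115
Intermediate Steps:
V(u) = -5*u
n(R) = 1/(3 + R)
n(V(-3))*2070 = 2070/(3 - 5*(-3)) = 2070/(3 + 15) = 2070/18 = (1/18)*2070 = 115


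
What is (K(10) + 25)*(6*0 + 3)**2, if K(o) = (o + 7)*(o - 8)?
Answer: 531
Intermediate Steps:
K(o) = (-8 + o)*(7 + o) (K(o) = (7 + o)*(-8 + o) = (-8 + o)*(7 + o))
(K(10) + 25)*(6*0 + 3)**2 = ((-56 + 10**2 - 1*10) + 25)*(6*0 + 3)**2 = ((-56 + 100 - 10) + 25)*(0 + 3)**2 = (34 + 25)*3**2 = 59*9 = 531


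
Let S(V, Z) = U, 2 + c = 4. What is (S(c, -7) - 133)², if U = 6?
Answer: 16129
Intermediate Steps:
c = 2 (c = -2 + 4 = 2)
S(V, Z) = 6
(S(c, -7) - 133)² = (6 - 133)² = (-127)² = 16129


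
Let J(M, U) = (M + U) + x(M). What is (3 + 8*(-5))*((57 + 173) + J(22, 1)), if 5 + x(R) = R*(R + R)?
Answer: -44992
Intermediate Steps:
x(R) = -5 + 2*R**2 (x(R) = -5 + R*(R + R) = -5 + R*(2*R) = -5 + 2*R**2)
J(M, U) = -5 + M + U + 2*M**2 (J(M, U) = (M + U) + (-5 + 2*M**2) = -5 + M + U + 2*M**2)
(3 + 8*(-5))*((57 + 173) + J(22, 1)) = (3 + 8*(-5))*((57 + 173) + (-5 + 22 + 1 + 2*22**2)) = (3 - 40)*(230 + (-5 + 22 + 1 + 2*484)) = -37*(230 + (-5 + 22 + 1 + 968)) = -37*(230 + 986) = -37*1216 = -44992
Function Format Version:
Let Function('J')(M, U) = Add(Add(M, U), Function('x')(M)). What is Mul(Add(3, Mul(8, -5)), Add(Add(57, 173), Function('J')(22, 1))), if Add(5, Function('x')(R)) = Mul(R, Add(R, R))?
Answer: -44992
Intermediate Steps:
Function('x')(R) = Add(-5, Mul(2, Pow(R, 2))) (Function('x')(R) = Add(-5, Mul(R, Add(R, R))) = Add(-5, Mul(R, Mul(2, R))) = Add(-5, Mul(2, Pow(R, 2))))
Function('J')(M, U) = Add(-5, M, U, Mul(2, Pow(M, 2))) (Function('J')(M, U) = Add(Add(M, U), Add(-5, Mul(2, Pow(M, 2)))) = Add(-5, M, U, Mul(2, Pow(M, 2))))
Mul(Add(3, Mul(8, -5)), Add(Add(57, 173), Function('J')(22, 1))) = Mul(Add(3, Mul(8, -5)), Add(Add(57, 173), Add(-5, 22, 1, Mul(2, Pow(22, 2))))) = Mul(Add(3, -40), Add(230, Add(-5, 22, 1, Mul(2, 484)))) = Mul(-37, Add(230, Add(-5, 22, 1, 968))) = Mul(-37, Add(230, 986)) = Mul(-37, 1216) = -44992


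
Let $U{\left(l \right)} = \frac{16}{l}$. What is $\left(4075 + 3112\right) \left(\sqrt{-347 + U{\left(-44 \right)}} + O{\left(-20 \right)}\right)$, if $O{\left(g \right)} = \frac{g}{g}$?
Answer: $7187 + \frac{7187 i \sqrt{42031}}{11} \approx 7187.0 + 1.3395 \cdot 10^{5} i$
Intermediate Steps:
$O{\left(g \right)} = 1$
$\left(4075 + 3112\right) \left(\sqrt{-347 + U{\left(-44 \right)}} + O{\left(-20 \right)}\right) = \left(4075 + 3112\right) \left(\sqrt{-347 + \frac{16}{-44}} + 1\right) = 7187 \left(\sqrt{-347 + 16 \left(- \frac{1}{44}\right)} + 1\right) = 7187 \left(\sqrt{-347 - \frac{4}{11}} + 1\right) = 7187 \left(\sqrt{- \frac{3821}{11}} + 1\right) = 7187 \left(\frac{i \sqrt{42031}}{11} + 1\right) = 7187 \left(1 + \frac{i \sqrt{42031}}{11}\right) = 7187 + \frac{7187 i \sqrt{42031}}{11}$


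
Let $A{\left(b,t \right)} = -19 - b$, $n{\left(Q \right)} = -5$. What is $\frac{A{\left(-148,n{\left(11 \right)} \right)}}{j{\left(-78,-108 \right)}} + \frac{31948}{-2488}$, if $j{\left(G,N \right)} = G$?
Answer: $- \frac{58602}{4043} \approx -14.495$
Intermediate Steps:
$\frac{A{\left(-148,n{\left(11 \right)} \right)}}{j{\left(-78,-108 \right)}} + \frac{31948}{-2488} = \frac{-19 - -148}{-78} + \frac{31948}{-2488} = \left(-19 + 148\right) \left(- \frac{1}{78}\right) + 31948 \left(- \frac{1}{2488}\right) = 129 \left(- \frac{1}{78}\right) - \frac{7987}{622} = - \frac{43}{26} - \frac{7987}{622} = - \frac{58602}{4043}$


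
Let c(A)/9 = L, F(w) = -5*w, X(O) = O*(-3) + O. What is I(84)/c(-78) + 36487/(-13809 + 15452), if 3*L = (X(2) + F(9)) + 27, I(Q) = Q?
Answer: 12205/583 ≈ 20.935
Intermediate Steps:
X(O) = -2*O (X(O) = -3*O + O = -2*O)
L = -22/3 (L = ((-2*2 - 5*9) + 27)/3 = ((-4 - 45) + 27)/3 = (-49 + 27)/3 = (1/3)*(-22) = -22/3 ≈ -7.3333)
c(A) = -66 (c(A) = 9*(-22/3) = -66)
I(84)/c(-78) + 36487/(-13809 + 15452) = 84/(-66) + 36487/(-13809 + 15452) = 84*(-1/66) + 36487/1643 = -14/11 + 36487*(1/1643) = -14/11 + 1177/53 = 12205/583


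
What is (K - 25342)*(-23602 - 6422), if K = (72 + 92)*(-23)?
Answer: 874118736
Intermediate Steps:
K = -3772 (K = 164*(-23) = -3772)
(K - 25342)*(-23602 - 6422) = (-3772 - 25342)*(-23602 - 6422) = -29114*(-30024) = 874118736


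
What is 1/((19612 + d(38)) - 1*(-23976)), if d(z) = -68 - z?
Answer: 1/43482 ≈ 2.2998e-5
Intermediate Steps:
1/((19612 + d(38)) - 1*(-23976)) = 1/((19612 + (-68 - 1*38)) - 1*(-23976)) = 1/((19612 + (-68 - 38)) + 23976) = 1/((19612 - 106) + 23976) = 1/(19506 + 23976) = 1/43482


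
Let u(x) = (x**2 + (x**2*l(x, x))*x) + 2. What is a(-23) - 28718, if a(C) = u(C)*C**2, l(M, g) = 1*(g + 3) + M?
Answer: 277014930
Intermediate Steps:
l(M, g) = 3 + M + g (l(M, g) = 1*(3 + g) + M = (3 + g) + M = 3 + M + g)
u(x) = 2 + x**2 + x**3*(3 + 2*x) (u(x) = (x**2 + (x**2*(3 + x + x))*x) + 2 = (x**2 + (x**2*(3 + 2*x))*x) + 2 = (x**2 + x**3*(3 + 2*x)) + 2 = 2 + x**2 + x**3*(3 + 2*x))
a(C) = C**2*(2 + C**2 + C**3*(3 + 2*C)) (a(C) = (2 + C**2 + C**3*(3 + 2*C))*C**2 = C**2*(2 + C**2 + C**3*(3 + 2*C)))
a(-23) - 28718 = (-23)**2*(2 + (-23)**2 + (-23)**3*(3 + 2*(-23))) - 28718 = 529*(2 + 529 - 12167*(3 - 46)) - 28718 = 529*(2 + 529 - 12167*(-43)) - 28718 = 529*(2 + 529 + 523181) - 28718 = 529*523712 - 28718 = 277043648 - 28718 = 277014930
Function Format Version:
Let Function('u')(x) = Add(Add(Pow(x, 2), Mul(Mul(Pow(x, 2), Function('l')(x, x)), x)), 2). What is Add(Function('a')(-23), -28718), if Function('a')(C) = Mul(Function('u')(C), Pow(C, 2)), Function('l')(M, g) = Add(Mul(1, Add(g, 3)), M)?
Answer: 277014930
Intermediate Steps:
Function('l')(M, g) = Add(3, M, g) (Function('l')(M, g) = Add(Mul(1, Add(3, g)), M) = Add(Add(3, g), M) = Add(3, M, g))
Function('u')(x) = Add(2, Pow(x, 2), Mul(Pow(x, 3), Add(3, Mul(2, x)))) (Function('u')(x) = Add(Add(Pow(x, 2), Mul(Mul(Pow(x, 2), Add(3, x, x)), x)), 2) = Add(Add(Pow(x, 2), Mul(Mul(Pow(x, 2), Add(3, Mul(2, x))), x)), 2) = Add(Add(Pow(x, 2), Mul(Pow(x, 3), Add(3, Mul(2, x)))), 2) = Add(2, Pow(x, 2), Mul(Pow(x, 3), Add(3, Mul(2, x)))))
Function('a')(C) = Mul(Pow(C, 2), Add(2, Pow(C, 2), Mul(Pow(C, 3), Add(3, Mul(2, C))))) (Function('a')(C) = Mul(Add(2, Pow(C, 2), Mul(Pow(C, 3), Add(3, Mul(2, C)))), Pow(C, 2)) = Mul(Pow(C, 2), Add(2, Pow(C, 2), Mul(Pow(C, 3), Add(3, Mul(2, C))))))
Add(Function('a')(-23), -28718) = Add(Mul(Pow(-23, 2), Add(2, Pow(-23, 2), Mul(Pow(-23, 3), Add(3, Mul(2, -23))))), -28718) = Add(Mul(529, Add(2, 529, Mul(-12167, Add(3, -46)))), -28718) = Add(Mul(529, Add(2, 529, Mul(-12167, -43))), -28718) = Add(Mul(529, Add(2, 529, 523181)), -28718) = Add(Mul(529, 523712), -28718) = Add(277043648, -28718) = 277014930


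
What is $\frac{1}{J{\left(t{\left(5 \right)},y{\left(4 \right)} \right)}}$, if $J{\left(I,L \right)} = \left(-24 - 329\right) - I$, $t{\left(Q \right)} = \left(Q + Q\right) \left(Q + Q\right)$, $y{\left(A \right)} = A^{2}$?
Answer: $- \frac{1}{453} \approx -0.0022075$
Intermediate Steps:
$t{\left(Q \right)} = 4 Q^{2}$ ($t{\left(Q \right)} = 2 Q 2 Q = 4 Q^{2}$)
$J{\left(I,L \right)} = -353 - I$ ($J{\left(I,L \right)} = \left(-24 - 329\right) - I = -353 - I$)
$\frac{1}{J{\left(t{\left(5 \right)},y{\left(4 \right)} \right)}} = \frac{1}{-353 - 4 \cdot 5^{2}} = \frac{1}{-353 - 4 \cdot 25} = \frac{1}{-353 - 100} = \frac{1}{-453} = - \frac{1}{453}$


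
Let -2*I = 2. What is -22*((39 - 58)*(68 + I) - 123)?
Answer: 30712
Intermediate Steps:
I = -1 (I = -½*2 = -1)
-22*((39 - 58)*(68 + I) - 123) = -22*((39 - 58)*(68 - 1) - 123) = -22*(-19*67 - 123) = -22*(-1273 - 123) = -22*(-1396) = 30712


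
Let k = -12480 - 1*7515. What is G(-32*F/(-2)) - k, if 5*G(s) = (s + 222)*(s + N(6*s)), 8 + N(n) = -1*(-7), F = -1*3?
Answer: 91449/5 ≈ 18290.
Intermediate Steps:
F = -3
k = -19995 (k = -12480 - 7515 = -19995)
N(n) = -1 (N(n) = -8 - 1*(-7) = -8 + 7 = -1)
G(s) = (-1 + s)*(222 + s)/5 (G(s) = ((s + 222)*(s - 1))/5 = ((222 + s)*(-1 + s))/5 = ((-1 + s)*(222 + s))/5 = (-1 + s)*(222 + s)/5)
G(-32*F/(-2)) - k = (-222/5 + (-(-96)/(-2))²/5 + 221*(-(-96)/(-2))/5) - 1*(-19995) = (-222/5 + (-(-96)*(-1)/2)²/5 + 221*(-(-96)*(-1)/2)/5) + 19995 = (-222/5 + (-32*3/2)²/5 + 221*(-32*3/2)/5) + 19995 = (-222/5 + (⅕)*(-48)² + (221/5)*(-48)) + 19995 = (-222/5 + (⅕)*2304 - 10608/5) + 19995 = (-222/5 + 2304/5 - 10608/5) + 19995 = -8526/5 + 19995 = 91449/5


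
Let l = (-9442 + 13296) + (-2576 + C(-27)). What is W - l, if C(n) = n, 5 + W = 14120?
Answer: 12864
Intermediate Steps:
W = 14115 (W = -5 + 14120 = 14115)
l = 1251 (l = (-9442 + 13296) + (-2576 - 27) = 3854 - 2603 = 1251)
W - l = 14115 - 1*1251 = 14115 - 1251 = 12864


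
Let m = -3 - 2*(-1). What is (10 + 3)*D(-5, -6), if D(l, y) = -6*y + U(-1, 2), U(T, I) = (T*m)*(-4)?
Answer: 416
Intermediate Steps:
m = -1 (m = -3 + 2 = -1)
U(T, I) = 4*T (U(T, I) = (T*(-1))*(-4) = -T*(-4) = 4*T)
D(l, y) = -4 - 6*y (D(l, y) = -6*y + 4*(-1) = -6*y - 4 = -4 - 6*y)
(10 + 3)*D(-5, -6) = (10 + 3)*(-4 - 6*(-6)) = 13*(-4 + 36) = 13*32 = 416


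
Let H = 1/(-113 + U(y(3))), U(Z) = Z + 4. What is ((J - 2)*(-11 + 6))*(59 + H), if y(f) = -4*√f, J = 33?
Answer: -108195890/11833 - 620*√3/11833 ≈ -9143.7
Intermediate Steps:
U(Z) = 4 + Z
H = 1/(-109 - 4*√3) (H = 1/(-113 + (4 - 4*√3)) = 1/(-109 - 4*√3) ≈ -0.0086260)
((J - 2)*(-11 + 6))*(59 + H) = ((33 - 2)*(-11 + 6))*(59 + (-109/11833 + 4*√3/11833)) = (31*(-5))*(698038/11833 + 4*√3/11833) = -155*(698038/11833 + 4*√3/11833) = -108195890/11833 - 620*√3/11833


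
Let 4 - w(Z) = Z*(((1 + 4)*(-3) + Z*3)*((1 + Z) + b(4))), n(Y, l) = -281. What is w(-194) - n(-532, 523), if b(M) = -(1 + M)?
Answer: 22932249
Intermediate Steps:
b(M) = -1 - M
w(Z) = 4 - Z*(-15 + 3*Z)*(-4 + Z) (w(Z) = 4 - Z*((1 + 4)*(-3) + Z*3)*((1 + Z) + (-1 - 1*4)) = 4 - Z*(5*(-3) + 3*Z)*((1 + Z) + (-1 - 4)) = 4 - Z*(-15 + 3*Z)*((1 + Z) - 5) = 4 - Z*(-15 + 3*Z)*(-4 + Z))
w(-194) - n(-532, 523) = (4 - 60*(-194) - 3*(-194)³ + 27*(-194)²) - 1*(-281) = (4 + 11640 - 3*(-7301384) + 27*37636) + 281 = (4 + 11640 + 21904152 + 1016172) + 281 = 22931968 + 281 = 22932249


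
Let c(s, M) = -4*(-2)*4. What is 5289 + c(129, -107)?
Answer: 5321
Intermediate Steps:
c(s, M) = 32 (c(s, M) = 8*4 = 32)
5289 + c(129, -107) = 5289 + 32 = 5321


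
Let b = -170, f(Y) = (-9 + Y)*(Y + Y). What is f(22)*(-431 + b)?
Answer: -343772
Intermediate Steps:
f(Y) = 2*Y*(-9 + Y) (f(Y) = (-9 + Y)*(2*Y) = 2*Y*(-9 + Y))
f(22)*(-431 + b) = (2*22*(-9 + 22))*(-431 - 170) = (2*22*13)*(-601) = 572*(-601) = -343772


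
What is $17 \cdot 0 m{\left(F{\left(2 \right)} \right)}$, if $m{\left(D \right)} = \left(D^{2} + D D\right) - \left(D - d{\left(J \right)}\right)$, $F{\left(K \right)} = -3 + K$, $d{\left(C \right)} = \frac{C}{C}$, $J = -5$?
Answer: $0$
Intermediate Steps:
$d{\left(C \right)} = 1$
$m{\left(D \right)} = 1 - D + 2 D^{2}$ ($m{\left(D \right)} = \left(D^{2} + D D\right) - \left(-1 + D\right) = \left(D^{2} + D^{2}\right) - \left(-1 + D\right) = 2 D^{2} - \left(-1 + D\right) = 1 - D + 2 D^{2}$)
$17 \cdot 0 m{\left(F{\left(2 \right)} \right)} = 17 \cdot 0 \left(1 - \left(-3 + 2\right) + 2 \left(-3 + 2\right)^{2}\right) = 0 \left(1 - -1 + 2 \left(-1\right)^{2}\right) = 0 \left(1 + 1 + 2 \cdot 1\right) = 0 \left(1 + 1 + 2\right) = 0 \cdot 4 = 0$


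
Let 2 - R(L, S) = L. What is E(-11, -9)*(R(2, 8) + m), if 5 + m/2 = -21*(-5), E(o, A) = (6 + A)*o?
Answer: 6600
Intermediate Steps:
R(L, S) = 2 - L
E(o, A) = o*(6 + A)
m = 200 (m = -10 + 2*(-21*(-5)) = -10 + 2*105 = -10 + 210 = 200)
E(-11, -9)*(R(2, 8) + m) = (-11*(6 - 9))*((2 - 1*2) + 200) = (-11*(-3))*((2 - 2) + 200) = 33*(0 + 200) = 33*200 = 6600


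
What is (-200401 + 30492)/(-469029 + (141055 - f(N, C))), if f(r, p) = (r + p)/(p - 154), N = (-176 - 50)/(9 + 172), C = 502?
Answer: 891852341/1721543079 ≈ 0.51805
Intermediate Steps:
N = -226/181 ≈ -1.2486
f(r, p) = (p + r)/(-154 + p)
(-200401 + 30492)/(-469029 + (141055 - f(N, C))) = (-200401 + 30492)/(-469029 + (141055 - (502 - 226/181)/(-154 + 502))) = -169909/(-469029 + (141055 - 90636/(348*181))) = -169909/(-469029 + (141055 - 1*7553/5249)) = -169909/(-469029 + (141055 - 7553/5249)) = -169909/(-469029 + 740390142/5249) = -169909/(-1721543079/5249) = -169909*(-5249/1721543079) = 891852341/1721543079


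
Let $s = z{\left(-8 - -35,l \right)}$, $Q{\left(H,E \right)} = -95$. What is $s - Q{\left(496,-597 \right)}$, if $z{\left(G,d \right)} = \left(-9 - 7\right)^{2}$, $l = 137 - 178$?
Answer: $351$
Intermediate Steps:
$l = -41$ ($l = 137 - 178 = -41$)
$z{\left(G,d \right)} = 256$ ($z{\left(G,d \right)} = \left(-16\right)^{2} = 256$)
$s = 256$
$s - Q{\left(496,-597 \right)} = 256 - -95 = 256 + 95 = 351$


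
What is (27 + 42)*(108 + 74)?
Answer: 12558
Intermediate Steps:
(27 + 42)*(108 + 74) = 69*182 = 12558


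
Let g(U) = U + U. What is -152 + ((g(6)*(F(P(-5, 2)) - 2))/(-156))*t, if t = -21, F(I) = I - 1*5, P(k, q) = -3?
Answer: -2186/13 ≈ -168.15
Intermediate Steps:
F(I) = -5 + I (F(I) = I - 5 = -5 + I)
g(U) = 2*U
-152 + ((g(6)*(F(P(-5, 2)) - 2))/(-156))*t = -152 + (((2*6)*((-5 - 3) - 2))/(-156))*(-21) = -152 + ((12*(-8 - 2))*(-1/156))*(-21) = -152 + ((12*(-10))*(-1/156))*(-21) = -152 - 120*(-1/156)*(-21) = -152 + (10/13)*(-21) = -152 - 210/13 = -2186/13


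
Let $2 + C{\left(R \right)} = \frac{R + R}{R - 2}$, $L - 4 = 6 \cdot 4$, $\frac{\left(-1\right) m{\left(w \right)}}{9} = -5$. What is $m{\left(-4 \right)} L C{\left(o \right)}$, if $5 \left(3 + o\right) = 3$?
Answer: $- \frac{12600}{11} \approx -1145.5$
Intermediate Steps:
$o = - \frac{12}{5}$ ($o = -3 + \frac{1}{5} \cdot 3 = -3 + \frac{3}{5} = - \frac{12}{5} \approx -2.4$)
$m{\left(w \right)} = 45$ ($m{\left(w \right)} = \left(-9\right) \left(-5\right) = 45$)
$L = 28$ ($L = 4 + 6 \cdot 4 = 4 + 24 = 28$)
$C{\left(R \right)} = -2 + \frac{2 R}{-2 + R}$ ($C{\left(R \right)} = -2 + \frac{R + R}{R - 2} = -2 + \frac{2 R}{-2 + R}$)
$m{\left(-4 \right)} L C{\left(o \right)} = 45 \cdot 28 \frac{4}{-2 - \frac{12}{5}} = 1260 \frac{4}{- \frac{22}{5}} = 1260 \cdot 4 \left(- \frac{5}{22}\right) = 1260 \left(- \frac{10}{11}\right) = - \frac{12600}{11}$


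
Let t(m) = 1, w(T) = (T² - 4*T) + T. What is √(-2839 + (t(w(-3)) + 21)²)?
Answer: I*√2355 ≈ 48.528*I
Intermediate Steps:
w(T) = T² - 3*T
√(-2839 + (t(w(-3)) + 21)²) = √(-2839 + (1 + 21)²) = √(-2839 + 22²) = √(-2839 + 484) = √(-2355) = I*√2355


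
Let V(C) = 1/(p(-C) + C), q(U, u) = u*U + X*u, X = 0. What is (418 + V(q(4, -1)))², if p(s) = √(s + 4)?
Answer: 1394451/8 - 835*√2/4 ≈ 1.7401e+5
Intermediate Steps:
p(s) = √(4 + s)
q(U, u) = U*u (q(U, u) = u*U + 0*u = U*u + 0 = U*u)
V(C) = 1/(C + √(4 - C)) (V(C) = 1/(√(4 - C) + C) = 1/(C + √(4 - C)))
(418 + V(q(4, -1)))² = (418 + 1/(4*(-1) + √(4 - 4*(-1))))² = (418 + 1/(-4 + √(4 - 1*(-4))))² = (418 + 1/(-4 + √(4 + 4)))² = (418 + 1/(-4 + √8))² = (418 + 1/(-4 + 2*√2))²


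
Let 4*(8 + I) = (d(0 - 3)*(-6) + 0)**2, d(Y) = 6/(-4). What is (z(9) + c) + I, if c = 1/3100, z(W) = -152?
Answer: -108306/775 ≈ -139.75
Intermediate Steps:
d(Y) = -3/2 (d(Y) = 6*(-1/4) = -3/2)
I = 49/4 (I = -8 + (-3/2*(-6) + 0)**2/4 = -8 + (9 + 0)**2/4 = -8 + (1/4)*9**2 = -8 + (1/4)*81 = -8 + 81/4 = 49/4 ≈ 12.250)
c = 1/3100 ≈ 0.00032258
(z(9) + c) + I = (-152 + 1/3100) + 49/4 = -471199/3100 + 49/4 = -108306/775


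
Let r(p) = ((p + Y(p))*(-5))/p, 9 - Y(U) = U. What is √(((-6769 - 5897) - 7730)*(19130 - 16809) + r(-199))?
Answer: I*√1874676323761/199 ≈ 6880.3*I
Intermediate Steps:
Y(U) = 9 - U
r(p) = -45/p (r(p) = ((p + (9 - p))*(-5))/p = (9*(-5))/p = -45/p)
√(((-6769 - 5897) - 7730)*(19130 - 16809) + r(-199)) = √(((-6769 - 5897) - 7730)*(19130 - 16809) - 45/(-199)) = √((-12666 - 7730)*2321 - 45*(-1/199)) = √(-20396*2321 + 45/199) = √(-47339116 + 45/199) = √(-9420484039/199) = I*√1874676323761/199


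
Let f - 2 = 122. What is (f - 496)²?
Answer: 138384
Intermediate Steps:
f = 124 (f = 2 + 122 = 124)
(f - 496)² = (124 - 496)² = (-372)² = 138384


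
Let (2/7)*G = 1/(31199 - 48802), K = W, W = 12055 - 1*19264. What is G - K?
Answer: 253800047/35206 ≈ 7209.0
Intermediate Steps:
W = -7209 (W = 12055 - 19264 = -7209)
K = -7209
G = -7/35206 (G = 7/(2*(31199 - 48802)) = (7/2)/(-17603) = (7/2)*(-1/17603) = -7/35206 ≈ -0.00019883)
G - K = -7/35206 - 1*(-7209) = -7/35206 + 7209 = 253800047/35206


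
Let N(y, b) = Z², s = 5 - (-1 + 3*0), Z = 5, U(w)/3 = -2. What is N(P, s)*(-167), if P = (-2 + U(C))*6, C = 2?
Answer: -4175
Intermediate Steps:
U(w) = -6 (U(w) = 3*(-2) = -6)
P = -48 (P = (-2 - 6)*6 = -8*6 = -48)
s = 6 (s = 5 - (-1 + 0) = 5 - 1*(-1) = 5 + 1 = 6)
N(y, b) = 25 (N(y, b) = 5² = 25)
N(P, s)*(-167) = 25*(-167) = -4175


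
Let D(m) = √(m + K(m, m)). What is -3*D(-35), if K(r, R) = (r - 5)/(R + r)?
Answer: -3*I*√1687/7 ≈ -17.603*I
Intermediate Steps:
K(r, R) = (-5 + r)/(R + r)
D(m) = √(m + (-5 + m)/(2*m)) (D(m) = √(m + (-5 + m)/(m + m)) = √(m + (-5 + m)/((2*m))) = √(m + (1/(2*m))*(-5 + m)) = √(m + (-5 + m)/(2*m)))
-3*D(-35) = -3*√(2 - 10/(-35) + 4*(-35))/2 = -3*√(2 - 10*(-1/35) - 140)/2 = -3*√(2 + 2/7 - 140)/2 = -3*√(-964/7)/2 = -3*2*I*√1687/7/2 = -3*I*√1687/7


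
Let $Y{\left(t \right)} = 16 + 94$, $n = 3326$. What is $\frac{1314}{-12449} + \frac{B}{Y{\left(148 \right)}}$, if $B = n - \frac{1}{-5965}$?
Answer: $\frac{246120887259}{8168411350} \approx 30.131$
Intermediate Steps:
$B = \frac{19839591}{5965}$ ($B = 3326 - \frac{1}{-5965} = 3326 - - \frac{1}{5965} = 3326 + \frac{1}{5965} = \frac{19839591}{5965} \approx 3326.0$)
$Y{\left(t \right)} = 110$
$\frac{1314}{-12449} + \frac{B}{Y{\left(148 \right)}} = \frac{1314}{-12449} + \frac{19839591}{5965 \cdot 110} = 1314 \left(- \frac{1}{12449}\right) + \frac{19839591}{5965} \cdot \frac{1}{110} = - \frac{1314}{12449} + \frac{19839591}{656150} = \frac{246120887259}{8168411350}$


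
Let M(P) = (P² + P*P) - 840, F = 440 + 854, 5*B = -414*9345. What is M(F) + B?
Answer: 2574266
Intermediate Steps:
B = -773766 (B = (-414*9345)/5 = (⅕)*(-3868830) = -773766)
F = 1294
M(P) = -840 + 2*P² (M(P) = (P² + P²) - 840 = 2*P² - 840 = -840 + 2*P²)
M(F) + B = (-840 + 2*1294²) - 773766 = (-840 + 2*1674436) - 773766 = (-840 + 3348872) - 773766 = 3348032 - 773766 = 2574266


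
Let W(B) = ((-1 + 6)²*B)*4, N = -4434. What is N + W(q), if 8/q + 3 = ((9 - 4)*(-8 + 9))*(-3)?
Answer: -40306/9 ≈ -4478.4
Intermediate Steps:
q = -4/9 (q = 8/(-3 + ((9 - 4)*(-8 + 9))*(-3)) = 8/(-3 + (5*1)*(-3)) = 8/(-3 + 5*(-3)) = 8/(-3 - 15) = 8/(-18) = 8*(-1/18) = -4/9 ≈ -0.44444)
W(B) = 100*B (W(B) = (5²*B)*4 = (25*B)*4 = 100*B)
N + W(q) = -4434 + 100*(-4/9) = -4434 - 400/9 = -40306/9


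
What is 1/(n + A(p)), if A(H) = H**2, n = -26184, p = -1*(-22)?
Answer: -1/25700 ≈ -3.8910e-5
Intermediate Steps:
p = 22
1/(n + A(p)) = 1/(-26184 + 22**2) = 1/(-26184 + 484) = 1/(-25700) = -1/25700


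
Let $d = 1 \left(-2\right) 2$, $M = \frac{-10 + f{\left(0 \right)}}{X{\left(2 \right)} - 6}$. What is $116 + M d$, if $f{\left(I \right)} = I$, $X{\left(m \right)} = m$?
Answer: $106$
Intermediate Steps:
$M = \frac{5}{2}$ ($M = \frac{-10 + 0}{2 - 6} = - \frac{10}{-4} = \left(-10\right) \left(- \frac{1}{4}\right) = \frac{5}{2} \approx 2.5$)
$d = -4$ ($d = \left(-2\right) 2 = -4$)
$116 + M d = 116 + \frac{5}{2} \left(-4\right) = 116 - 10 = 106$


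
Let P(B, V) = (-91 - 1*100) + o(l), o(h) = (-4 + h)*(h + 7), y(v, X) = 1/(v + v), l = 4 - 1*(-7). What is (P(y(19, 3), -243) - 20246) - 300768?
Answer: -321079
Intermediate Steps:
l = 11 (l = 4 + 7 = 11)
y(v, X) = 1/(2*v)
o(h) = (-4 + h)*(7 + h)
P(B, V) = -65 (P(B, V) = (-91 - 1*100) + (-28 + 11**2 + 3*11) = (-91 - 100) + (-28 + 121 + 33) = -191 + 126 = -65)
(P(y(19, 3), -243) - 20246) - 300768 = (-65 - 20246) - 300768 = -20311 - 300768 = -321079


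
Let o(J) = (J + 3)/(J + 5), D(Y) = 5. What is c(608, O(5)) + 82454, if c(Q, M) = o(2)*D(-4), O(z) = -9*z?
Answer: 577203/7 ≈ 82458.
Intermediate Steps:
o(J) = (3 + J)/(5 + J)
c(Q, M) = 25/7 (c(Q, M) = ((3 + 2)/(5 + 2))*5 = (5/7)*5 = 25/7)
c(608, O(5)) + 82454 = 25/7 + 82454 = 577203/7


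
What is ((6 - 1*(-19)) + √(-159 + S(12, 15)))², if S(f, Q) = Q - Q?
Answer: (25 + I*√159)² ≈ 466.0 + 630.48*I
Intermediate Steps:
S(f, Q) = 0
((6 - 1*(-19)) + √(-159 + S(12, 15)))² = ((6 - 1*(-19)) + √(-159 + 0))² = ((6 + 19) + √(-159))² = (25 + I*√159)²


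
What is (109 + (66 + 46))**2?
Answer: 48841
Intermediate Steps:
(109 + (66 + 46))**2 = (109 + 112)**2 = 221**2 = 48841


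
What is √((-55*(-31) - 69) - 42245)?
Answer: I*√40609 ≈ 201.52*I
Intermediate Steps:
√((-55*(-31) - 69) - 42245) = √((1705 - 69) - 42245) = √(1636 - 42245) = √(-40609) = I*√40609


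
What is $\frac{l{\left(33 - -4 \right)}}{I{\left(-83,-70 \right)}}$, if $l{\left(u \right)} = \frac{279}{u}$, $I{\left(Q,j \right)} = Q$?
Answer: $- \frac{279}{3071} \approx -0.09085$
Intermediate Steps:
$\frac{l{\left(33 - -4 \right)}}{I{\left(-83,-70 \right)}} = \frac{279 \frac{1}{33 - -4}}{-83} = \frac{279}{33 + 4} \left(- \frac{1}{83}\right) = \frac{279}{37} \left(- \frac{1}{83}\right) = - \frac{279}{3071}$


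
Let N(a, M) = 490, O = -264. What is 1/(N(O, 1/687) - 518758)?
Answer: -1/518268 ≈ -1.9295e-6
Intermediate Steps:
1/(N(O, 1/687) - 518758) = 1/(490 - 518758) = 1/(-518268) = -1/518268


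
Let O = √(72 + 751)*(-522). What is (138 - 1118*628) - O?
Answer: -701966 + 522*√823 ≈ -6.8699e+5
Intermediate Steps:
O = -522*√823 (O = √823*(-522) = -522*√823 ≈ -14975.)
(138 - 1118*628) - O = (138 - 1118*628) - (-522)*√823 = (138 - 702104) + 522*√823 = -701966 + 522*√823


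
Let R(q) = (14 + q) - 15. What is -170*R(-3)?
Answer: 680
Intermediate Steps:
R(q) = -1 + q
-170*R(-3) = -170*(-1 - 3) = -170*(-4) = 680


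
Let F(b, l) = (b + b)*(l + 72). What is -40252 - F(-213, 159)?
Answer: 58154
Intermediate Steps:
F(b, l) = 2*b*(72 + l) (F(b, l) = (2*b)*(72 + l) = 2*b*(72 + l))
-40252 - F(-213, 159) = -40252 - 2*(-213)*(72 + 159) = -40252 - 2*(-213)*231 = -40252 - 1*(-98406) = -40252 + 98406 = 58154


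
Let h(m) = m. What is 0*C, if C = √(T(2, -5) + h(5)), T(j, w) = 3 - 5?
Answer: 0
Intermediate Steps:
T(j, w) = -2
C = √3 (C = √(-2 + 5) = √3 ≈ 1.7320)
0*C = 0*√3 = 0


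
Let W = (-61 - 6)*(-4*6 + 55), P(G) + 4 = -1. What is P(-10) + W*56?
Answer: -116317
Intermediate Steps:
P(G) = -5 (P(G) = -4 - 1 = -5)
W = -2077 (W = -67*(-24 + 55) = -67*31 = -2077)
P(-10) + W*56 = -5 - 2077*56 = -5 - 116312 = -116317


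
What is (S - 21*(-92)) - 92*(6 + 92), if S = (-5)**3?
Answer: -7209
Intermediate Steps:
S = -125
(S - 21*(-92)) - 92*(6 + 92) = (-125 - 21*(-92)) - 92*(6 + 92) = (-125 + 1932) - 92*98 = 1807 - 1*9016 = 1807 - 9016 = -7209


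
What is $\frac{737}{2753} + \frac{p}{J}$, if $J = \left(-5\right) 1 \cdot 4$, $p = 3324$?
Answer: $- \frac{2284058}{13765} \approx -165.93$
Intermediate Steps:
$J = -20$ ($J = \left(-5\right) 4 = -20$)
$\frac{737}{2753} + \frac{p}{J} = \frac{737}{2753} + \frac{3324}{-20} = 737 \cdot \frac{1}{2753} + 3324 \left(- \frac{1}{20}\right) = \frac{737}{2753} - \frac{831}{5} = - \frac{2284058}{13765}$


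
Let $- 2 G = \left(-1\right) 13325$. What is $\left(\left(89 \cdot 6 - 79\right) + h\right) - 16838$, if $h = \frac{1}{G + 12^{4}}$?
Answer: $- \frac{897739249}{54797} \approx -16383.0$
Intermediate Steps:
$G = \frac{13325}{2}$ ($G = - \frac{\left(-1\right) 13325}{2} = \left(- \frac{1}{2}\right) \left(-13325\right) = \frac{13325}{2} \approx 6662.5$)
$h = \frac{2}{54797}$ ($h = \frac{1}{\frac{13325}{2} + 12^{4}} = \frac{1}{\frac{13325}{2} + 20736} = \frac{1}{\frac{54797}{2}} = \frac{2}{54797} \approx 3.6498 \cdot 10^{-5}$)
$\left(\left(89 \cdot 6 - 79\right) + h\right) - 16838 = \left(\left(89 \cdot 6 - 79\right) + \frac{2}{54797}\right) - 16838 = \left(\left(534 - 79\right) + \frac{2}{54797}\right) - 16838 = \left(455 + \frac{2}{54797}\right) - 16838 = \frac{24932637}{54797} - 16838 = - \frac{897739249}{54797}$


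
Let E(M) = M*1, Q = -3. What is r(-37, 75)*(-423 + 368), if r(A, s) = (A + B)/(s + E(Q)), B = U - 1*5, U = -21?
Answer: 385/8 ≈ 48.125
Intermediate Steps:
E(M) = M
B = -26 (B = -21 - 1*5 = -21 - 5 = -26)
r(A, s) = (-26 + A)/(-3 + s) (r(A, s) = (A - 26)/(s - 3) = (-26 + A)/(-3 + s))
r(-37, 75)*(-423 + 368) = ((-26 - 37)/(-3 + 75))*(-423 + 368) = (-63/72)*(-55) = ((1/72)*(-63))*(-55) = -7/8*(-55) = 385/8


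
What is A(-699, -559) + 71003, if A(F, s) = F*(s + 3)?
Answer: 459647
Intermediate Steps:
A(F, s) = F*(3 + s)
A(-699, -559) + 71003 = -699*(3 - 559) + 71003 = -699*(-556) + 71003 = 388644 + 71003 = 459647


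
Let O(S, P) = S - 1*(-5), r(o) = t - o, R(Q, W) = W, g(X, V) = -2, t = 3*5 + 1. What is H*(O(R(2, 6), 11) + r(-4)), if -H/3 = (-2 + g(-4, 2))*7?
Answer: 2604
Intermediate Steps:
t = 16 (t = 15 + 1 = 16)
r(o) = 16 - o
O(S, P) = 5 + S (O(S, P) = S + 5 = 5 + S)
H = 84 (H = -3*(-2 - 2)*7 = -(-12)*7 = -3*(-28) = 84)
H*(O(R(2, 6), 11) + r(-4)) = 84*((5 + 6) + (16 - 1*(-4))) = 84*(11 + (16 + 4)) = 84*(11 + 20) = 84*31 = 2604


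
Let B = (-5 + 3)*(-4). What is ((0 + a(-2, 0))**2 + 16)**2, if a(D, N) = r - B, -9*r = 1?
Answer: 43890625/6561 ≈ 6689.6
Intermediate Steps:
r = -1/9 (r = -1/9*1 = -1/9 ≈ -0.11111)
B = 8 (B = -2*(-4) = 8)
a(D, N) = -73/9 (a(D, N) = -1/9 - 1*8 = -1/9 - 8 = -73/9)
((0 + a(-2, 0))**2 + 16)**2 = ((0 - 73/9)**2 + 16)**2 = ((-73/9)**2 + 16)**2 = (5329/81 + 16)**2 = (6625/81)**2 = 43890625/6561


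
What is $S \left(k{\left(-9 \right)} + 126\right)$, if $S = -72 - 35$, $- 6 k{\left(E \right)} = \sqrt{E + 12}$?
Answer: $-13482 + \frac{107 \sqrt{3}}{6} \approx -13451.0$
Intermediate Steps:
$k{\left(E \right)} = - \frac{\sqrt{12 + E}}{6}$ ($k{\left(E \right)} = - \frac{\sqrt{E + 12}}{6} = - \frac{\sqrt{12 + E}}{6}$)
$S = -107$ ($S = -72 - 35 = -107$)
$S \left(k{\left(-9 \right)} + 126\right) = - 107 \left(- \frac{\sqrt{12 - 9}}{6} + 126\right) = - 107 \left(- \frac{\sqrt{3}}{6} + 126\right) = - 107 \left(126 - \frac{\sqrt{3}}{6}\right) = -13482 + \frac{107 \sqrt{3}}{6}$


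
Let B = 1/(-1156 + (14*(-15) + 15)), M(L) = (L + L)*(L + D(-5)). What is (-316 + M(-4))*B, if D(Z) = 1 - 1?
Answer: 284/1351 ≈ 0.21021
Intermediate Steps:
D(Z) = 0
M(L) = 2*L² (M(L) = (L + L)*(L + 0) = (2*L)*L = 2*L²)
B = -1/1351 (B = 1/(-1156 + (-210 + 15)) = 1/(-1156 - 195) = 1/(-1351) = -1/1351 ≈ -0.00074019)
(-316 + M(-4))*B = (-316 + 2*(-4)²)*(-1/1351) = (-316 + 2*16)*(-1/1351) = (-316 + 32)*(-1/1351) = -284*(-1/1351) = 284/1351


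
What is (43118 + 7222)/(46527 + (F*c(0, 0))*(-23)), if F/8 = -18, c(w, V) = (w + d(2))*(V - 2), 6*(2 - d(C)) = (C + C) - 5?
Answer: 3356/2145 ≈ 1.5646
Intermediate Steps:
d(C) = 17/6 - C/3 (d(C) = 2 - ((C + C) - 5)/6 = 2 - (2*C - 5)/6 = 2 - (-5 + 2*C)/6 = 2 + (⅚ - C/3) = 17/6 - C/3)
c(w, V) = (-2 + V)*(13/6 + w) (c(w, V) = (w + (17/6 - ⅓*2))*(V - 2) = (w + (17/6 - ⅔))*(-2 + V) = (w + 13/6)*(-2 + V) = (13/6 + w)*(-2 + V) = (-2 + V)*(13/6 + w))
F = -144 (F = 8*(-18) = -144)
(43118 + 7222)/(46527 + (F*c(0, 0))*(-23)) = (43118 + 7222)/(46527 - 144*(-13/3 - 2*0 + (13/6)*0 + 0*0)*(-23)) = 50340/(46527 - 144*(-13/3 + 0 + 0 + 0)*(-23)) = 50340/(46527 - 144*(-13/3)*(-23)) = 50340/(46527 + 624*(-23)) = 50340/(46527 - 14352) = 50340/32175 = 50340*(1/32175) = 3356/2145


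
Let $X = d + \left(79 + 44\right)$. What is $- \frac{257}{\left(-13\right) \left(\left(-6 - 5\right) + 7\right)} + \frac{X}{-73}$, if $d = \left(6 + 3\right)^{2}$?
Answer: $- \frac{29369}{3796} \approx -7.7368$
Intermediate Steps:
$d = 81$ ($d = 9^{2} = 81$)
$X = 204$ ($X = 81 + \left(79 + 44\right) = 81 + 123 = 204$)
$- \frac{257}{\left(-13\right) \left(\left(-6 - 5\right) + 7\right)} + \frac{X}{-73} = - \frac{257}{\left(-13\right) \left(\left(-6 - 5\right) + 7\right)} + \frac{204}{-73} = - \frac{257}{\left(-13\right) \left(-11 + 7\right)} + 204 \left(- \frac{1}{73}\right) = - \frac{257}{\left(-13\right) \left(-4\right)} - \frac{204}{73} = - \frac{257}{52} - \frac{204}{73} = - \frac{29369}{3796}$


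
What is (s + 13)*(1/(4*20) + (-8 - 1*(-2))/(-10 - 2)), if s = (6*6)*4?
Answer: 6437/80 ≈ 80.463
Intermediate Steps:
s = 144 (s = 36*4 = 144)
(s + 13)*(1/(4*20) + (-8 - 1*(-2))/(-10 - 2)) = (144 + 13)*(1/(4*20) + (-8 - 1*(-2))/(-10 - 2)) = 157*((1/4)*(1/20) + (-8 + 2)/(-12)) = 157*(1/80 - 6*(-1/12)) = 157*(1/80 + 1/2) = 157*(41/80) = 6437/80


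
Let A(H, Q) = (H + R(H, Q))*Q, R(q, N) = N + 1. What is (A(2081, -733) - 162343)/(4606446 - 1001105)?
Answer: -1151160/3605341 ≈ -0.31929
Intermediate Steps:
R(q, N) = 1 + N
A(H, Q) = Q*(1 + H + Q) (A(H, Q) = (H + (1 + Q))*Q = (1 + H + Q)*Q = Q*(1 + H + Q))
(A(2081, -733) - 162343)/(4606446 - 1001105) = (-733*(1 + 2081 - 733) - 162343)/(4606446 - 1001105) = (-733*1349 - 162343)/3605341 = (-988817 - 162343)*(1/3605341) = -1151160*1/3605341 = -1151160/3605341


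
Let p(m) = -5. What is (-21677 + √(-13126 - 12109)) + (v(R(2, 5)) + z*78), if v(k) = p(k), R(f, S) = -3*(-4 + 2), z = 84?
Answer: -15130 + 7*I*√515 ≈ -15130.0 + 158.86*I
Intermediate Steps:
R(f, S) = 6 (R(f, S) = -3*(-2) = 6)
v(k) = -5
(-21677 + √(-13126 - 12109)) + (v(R(2, 5)) + z*78) = (-21677 + √(-13126 - 12109)) + (-5 + 84*78) = (-21677 + √(-25235)) + (-5 + 6552) = (-21677 + 7*I*√515) + 6547 = -15130 + 7*I*√515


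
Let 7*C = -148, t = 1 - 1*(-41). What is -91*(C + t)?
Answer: -1898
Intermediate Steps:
t = 42 (t = 1 + 41 = 42)
C = -148/7 (C = (⅐)*(-148) = -148/7 ≈ -21.143)
-91*(C + t) = -91*(-148/7 + 42) = -91*146/7 = -1898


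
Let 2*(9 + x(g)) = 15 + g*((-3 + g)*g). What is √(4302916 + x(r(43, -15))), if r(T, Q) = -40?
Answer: √17074058/2 ≈ 2066.0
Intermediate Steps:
x(g) = -3/2 + g²*(-3 + g)/2 (x(g) = -9 + (15 + g*((-3 + g)*g))/2 = -9 + (15 + g*(g*(-3 + g)))/2 = -9 + (15 + g²*(-3 + g))/2 = -9 + (15/2 + g²*(-3 + g)/2) = -3/2 + g²*(-3 + g)/2)
√(4302916 + x(r(43, -15))) = √(4302916 + (-3/2 + (½)*(-40)³ - 3/2*(-40)²)) = √(4302916 + (-3/2 + (½)*(-64000) - 3/2*1600)) = √(4302916 + (-3/2 - 32000 - 2400)) = √(4302916 - 68803/2) = √(8537029/2) = √17074058/2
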